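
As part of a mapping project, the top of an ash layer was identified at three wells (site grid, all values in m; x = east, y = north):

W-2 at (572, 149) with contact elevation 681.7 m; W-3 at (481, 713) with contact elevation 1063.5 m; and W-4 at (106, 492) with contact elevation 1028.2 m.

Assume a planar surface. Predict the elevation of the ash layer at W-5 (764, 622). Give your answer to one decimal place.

927.2 m

Two edge vectors: W-2→W-3 = (-91, 564, 381.8), W-2→W-4 = (-466, 343, 346.5).
Normal n = (W-2→W-3) × (W-2→W-4) = (64468.6, -146387.3, 231611).
So ∂z/∂x = −n_x/n_z = −0.27835 and ∂z/∂y = −n_y/n_z = 0.63204.
Intercept c from W-2: 681.7 + 159.22 − 94.17 = 746.74.
At (764, 622): z = −212.7 + 393.1 + 746.74 = 927.2 m.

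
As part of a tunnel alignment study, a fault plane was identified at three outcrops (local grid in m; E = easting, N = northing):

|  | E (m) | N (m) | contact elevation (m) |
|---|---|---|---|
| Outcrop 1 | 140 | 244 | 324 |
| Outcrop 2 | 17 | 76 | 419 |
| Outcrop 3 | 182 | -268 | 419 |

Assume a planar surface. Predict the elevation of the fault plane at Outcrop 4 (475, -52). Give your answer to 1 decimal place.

233.9 m

Two edge vectors: Outcrop 1→Outcrop 2 = (-123, -168, 95), Outcrop 1→Outcrop 3 = (42, -512, 95).
Normal n = (Outcrop 1→Outcrop 2) × (Outcrop 1→Outcrop 3) = (32680, 15675, 70032).
So ∂z/∂E = −n_x/n_z = −0.46664 and ∂z/∂N = −n_y/n_z = −0.22383.
Intercept c from Outcrop 1: 324 + 65.33 + 54.61 = 443.94.
At (475, -52): z = −221.7 + 11.6 + 443.94 = 233.9 m.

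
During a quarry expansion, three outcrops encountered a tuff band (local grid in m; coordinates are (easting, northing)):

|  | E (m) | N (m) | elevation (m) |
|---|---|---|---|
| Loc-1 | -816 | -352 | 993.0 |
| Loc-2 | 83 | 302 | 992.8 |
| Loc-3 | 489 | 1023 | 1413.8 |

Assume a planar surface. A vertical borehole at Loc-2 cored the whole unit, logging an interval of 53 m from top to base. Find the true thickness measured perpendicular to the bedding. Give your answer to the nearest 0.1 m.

Let the plane be z = a·E + b·N + c.
Loc-2−Loc-1: 899a + 654b = −0.2;  Loc-3−Loc-1: 1305a + 1375b = 420.8.
Solving gives a = −0.71991, b = 0.98930.
|∇z| = √(a²+b²) = 1.22351, so dip δ = arctan(1.22351) = 50.74°.
True thickness = vertical thickness × cos δ = 53 × cos 50.74° = 33.5 m.

33.5 m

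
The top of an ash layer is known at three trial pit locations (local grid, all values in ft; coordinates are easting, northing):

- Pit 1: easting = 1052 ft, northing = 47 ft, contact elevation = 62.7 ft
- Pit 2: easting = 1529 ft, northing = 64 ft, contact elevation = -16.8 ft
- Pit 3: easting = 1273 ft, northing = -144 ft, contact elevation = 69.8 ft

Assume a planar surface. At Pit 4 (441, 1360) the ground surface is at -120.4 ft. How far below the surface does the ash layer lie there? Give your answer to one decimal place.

Two edge vectors: Pit 1→Pit 2 = (477, 17, -79.5), Pit 1→Pit 3 = (221, -191, 7.1).
Normal n = (Pit 1→Pit 2) × (Pit 1→Pit 3) = (-15063.8, -20956.2, -94864).
So ∂z/∂easting = −n_x/n_z = −0.158794 and ∂z/∂northing = −n_y/n_z = −0.220908.
Intercept c from Pit 1: 62.7 + 167.05 + 10.38 = 240.13.
At (441, 1360): z_contact = −70.03 − 300.43 + 240.13 = -130.33 ft.
Depth below ground = -120.4 − (-130.33) = 9.9 ft.

9.9 ft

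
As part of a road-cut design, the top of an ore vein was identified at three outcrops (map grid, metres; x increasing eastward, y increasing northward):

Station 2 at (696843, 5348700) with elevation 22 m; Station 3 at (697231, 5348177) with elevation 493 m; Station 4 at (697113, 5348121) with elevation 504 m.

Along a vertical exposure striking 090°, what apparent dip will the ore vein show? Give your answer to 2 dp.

Let the plane be z = a·x + b·y + c.
Station 3−Station 2: 388a − 523b = 471;  Station 4−Station 2: 270a − 579b = 482.
Solving gives a = 0.24715, b = −0.71722.
Unit vector along 090° is (sin 90°, cos 90°) = (1.0000, 0.0000).
Slope in that direction = a·(1.0000) + b·(0.0000) = 0.24715.
Apparent dip = arctan|0.24715| = 13.88° (true dip is 37.2°, so apparent ≤ true as expected).

13.88°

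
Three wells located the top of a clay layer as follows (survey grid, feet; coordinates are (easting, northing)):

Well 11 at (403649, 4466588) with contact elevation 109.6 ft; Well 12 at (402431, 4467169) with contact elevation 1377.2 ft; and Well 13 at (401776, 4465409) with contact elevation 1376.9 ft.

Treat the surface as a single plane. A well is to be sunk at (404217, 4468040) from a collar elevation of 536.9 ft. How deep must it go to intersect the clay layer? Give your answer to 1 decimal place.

451.5 ft

Two edge vectors: Well 11→Well 12 = (-1218, 581, 1267.6), Well 11→Well 13 = (-1873, -1179, 1267.3).
Normal n = (Well 11→Well 12) × (Well 11→Well 13) = (2230801.7, -830643.4, 2524235).
So ∂z/∂E = −n_x/n_z = −0.883753573 and ∂z/∂N = −n_y/n_z = 0.329067381.
Intercept c from Well 11: 109.6 + 356726.25 − 1469808.41 = −1112972.57.
At (404217, 4468040): z_contact = −357228.22 + 1470286.22 − 1112972.57 = 85.43 ft.
Depth below ground = 536.9 − 85.43 = 451.5 ft.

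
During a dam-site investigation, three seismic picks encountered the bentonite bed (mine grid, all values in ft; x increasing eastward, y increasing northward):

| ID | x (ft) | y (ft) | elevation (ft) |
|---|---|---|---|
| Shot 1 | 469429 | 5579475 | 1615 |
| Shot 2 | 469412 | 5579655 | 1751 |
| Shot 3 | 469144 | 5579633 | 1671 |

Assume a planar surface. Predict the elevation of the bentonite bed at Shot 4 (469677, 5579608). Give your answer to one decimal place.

Let the plane be z = a·x + b·y + c.
Shot 2−Shot 1: −17a + 180b = 136;  Shot 3−Shot 1: −285a + 158b = 56.
Solving gives a = 0.234664911, b = 0.777718353.
Then c = 1615 − a·469429 − b·5579475 = −4447803.62.
At (469677, 5579608): z = 110216.7 + 4339363.5 − 4447803.62 = 1776.6 ft.

1776.6 ft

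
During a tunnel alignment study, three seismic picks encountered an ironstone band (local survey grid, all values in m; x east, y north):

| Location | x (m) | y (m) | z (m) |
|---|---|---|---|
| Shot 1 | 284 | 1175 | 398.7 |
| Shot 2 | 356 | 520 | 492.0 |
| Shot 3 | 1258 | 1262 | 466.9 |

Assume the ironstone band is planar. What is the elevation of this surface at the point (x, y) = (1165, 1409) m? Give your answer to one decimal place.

Let the plane be z = a·x + b·y + c.
Shot 2−Shot 1: 72a − 655b = 93.3;  Shot 3−Shot 1: 974a + 87b = 68.2.
Solving gives a = 0.081939, b = −0.133436.
Then c = 398.7 − a·284 − b·1175 = 532.22.
At (1165, 1409): z = 95.5 − 188.0 + 532.22 = 439.7 m.

439.7 m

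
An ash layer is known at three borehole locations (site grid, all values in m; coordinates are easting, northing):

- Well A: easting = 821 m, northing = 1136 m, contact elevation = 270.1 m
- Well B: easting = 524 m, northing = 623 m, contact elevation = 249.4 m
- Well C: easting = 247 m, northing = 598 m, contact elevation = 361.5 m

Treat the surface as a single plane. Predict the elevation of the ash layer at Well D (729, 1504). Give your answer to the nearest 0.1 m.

416.4 m

Two edge vectors: Well A→Well B = (-297, -513, -20.7), Well A→Well C = (-574, -538, 91.4).
Normal n = (Well A→Well B) × (Well A→Well C) = (-58024.8, 39027.6, -134676).
So ∂z/∂easting = −n_x/n_z = −0.430847 and ∂z/∂northing = −n_y/n_z = 0.289789.
Intercept c from Well A: 270.1 + 353.73 − 329.20 = 294.63.
At (729, 1504): z = −314.1 + 435.8 + 294.63 = 416.4 m.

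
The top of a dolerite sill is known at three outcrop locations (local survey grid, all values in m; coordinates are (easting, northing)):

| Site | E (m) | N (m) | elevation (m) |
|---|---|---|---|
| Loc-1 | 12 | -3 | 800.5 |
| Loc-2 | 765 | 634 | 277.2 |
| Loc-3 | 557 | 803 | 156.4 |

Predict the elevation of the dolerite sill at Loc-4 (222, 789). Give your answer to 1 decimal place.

Let the plane be z = a·E + b·N + c.
Loc-2−Loc-1: 753a + 637b = −523.3;  Loc-3−Loc-1: 545a + 806b = −644.1.
Solving gives a = −0.04423, b = −0.76923.
Then c = 800.5 − a·12 − b·-3 = 798.72.
At (222, 789): z = −9.8 − 606.9 + 798.72 = 182.0 m.

182.0 m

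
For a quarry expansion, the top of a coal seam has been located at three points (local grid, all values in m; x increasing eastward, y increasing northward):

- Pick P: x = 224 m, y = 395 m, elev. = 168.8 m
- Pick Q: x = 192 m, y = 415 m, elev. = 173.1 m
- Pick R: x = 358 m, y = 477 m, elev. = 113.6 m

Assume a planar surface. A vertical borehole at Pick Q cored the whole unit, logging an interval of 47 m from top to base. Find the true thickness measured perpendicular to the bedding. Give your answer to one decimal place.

44.3 m

Let the plane be z = a·x + b·y + c.
Pick Q−Pick P: −32a + 20b = 4.3;  Pick R−Pick P: 134a + 82b = −55.2.
Solving gives a = −0.27462, b = −0.22440.
|∇z| = √(a²+b²) = 0.35464, so dip δ = arctan(0.35464) = 19.53°.
True thickness = vertical thickness × cos δ = 47 × cos 19.53° = 44.3 m.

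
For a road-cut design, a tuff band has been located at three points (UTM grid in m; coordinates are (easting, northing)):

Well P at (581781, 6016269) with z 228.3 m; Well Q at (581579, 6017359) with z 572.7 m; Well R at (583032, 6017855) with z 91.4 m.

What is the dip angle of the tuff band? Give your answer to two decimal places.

Let the plane be z = a·E + b·N + c.
Well Q−Well P: −202a + 1090b = 344.4;  Well R−Well P: 1251a + 1586b = −136.9.
Solving gives a = −0.41298, b = 0.23943.
Gradient magnitude |∇z| = √(a² + b²) = √(0.17055 + 0.05733) = 0.47737.
True dip = arctan(0.47737) = 25.52°, dipping toward ESE (azimuth ≈ 120°).

25.52°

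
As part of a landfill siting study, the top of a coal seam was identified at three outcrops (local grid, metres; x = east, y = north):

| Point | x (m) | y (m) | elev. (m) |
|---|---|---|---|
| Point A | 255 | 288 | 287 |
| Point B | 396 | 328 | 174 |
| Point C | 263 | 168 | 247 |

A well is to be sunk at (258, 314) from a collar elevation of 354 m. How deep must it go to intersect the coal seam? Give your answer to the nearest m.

62 m

Let the plane be z = a·x + b·y + c.
Point B−Point A: 141a + 40b = −113;  Point C−Point A: 8a − 120b = −40.
Solving gives a = −0.87935, b = 0.27471.
Then c = 287 − a·255 − b·288 = 432.12.
At (258, 314): z_contact = −226.9 + 86.3 + 432.12 = 291.5 m.
Depth below ground = 354 − 291.5 = 62 m.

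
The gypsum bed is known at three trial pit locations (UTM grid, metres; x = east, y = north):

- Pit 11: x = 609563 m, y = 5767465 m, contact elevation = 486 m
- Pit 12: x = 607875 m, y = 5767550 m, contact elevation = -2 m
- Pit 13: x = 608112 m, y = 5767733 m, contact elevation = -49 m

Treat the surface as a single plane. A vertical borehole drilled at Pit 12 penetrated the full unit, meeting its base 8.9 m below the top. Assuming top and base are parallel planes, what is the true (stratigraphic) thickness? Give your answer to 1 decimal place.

7.5 m

Two edge vectors: Pit 11→Pit 12 = (-1688, 85, -488), Pit 11→Pit 13 = (-1451, 268, -535).
Normal n = (Pit 11→Pit 12) × (Pit 11→Pit 13) = (85309, -194992, -329049).
So ∂z/∂x = −n_x/n_z = 0.25926 and ∂z/∂y = −n_y/n_z = −0.59259.
|∇z| = √(a²+b²) = 0.64682, so dip δ = arctan(0.64682) = 32.90°.
True thickness = vertical thickness × cos δ = 8.9 × cos 32.90° = 7.5 m.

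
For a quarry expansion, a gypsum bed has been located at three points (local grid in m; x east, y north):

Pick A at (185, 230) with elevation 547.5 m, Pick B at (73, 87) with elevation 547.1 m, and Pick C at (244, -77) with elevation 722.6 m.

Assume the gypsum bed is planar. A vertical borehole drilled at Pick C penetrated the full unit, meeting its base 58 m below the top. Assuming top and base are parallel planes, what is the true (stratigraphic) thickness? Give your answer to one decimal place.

Let the plane be z = a·x + b·y + c.
Pick B−Pick A: −112a − 143b = −0.4;  Pick C−Pick A: 59a − 307b = 175.1.
Solving gives a = 0.58761, b = −0.45743.
|∇z| = √(a²+b²) = 0.74467, so dip δ = arctan(0.74467) = 36.67°.
True thickness = vertical thickness × cos δ = 58 × cos 36.67° = 46.5 m.

46.5 m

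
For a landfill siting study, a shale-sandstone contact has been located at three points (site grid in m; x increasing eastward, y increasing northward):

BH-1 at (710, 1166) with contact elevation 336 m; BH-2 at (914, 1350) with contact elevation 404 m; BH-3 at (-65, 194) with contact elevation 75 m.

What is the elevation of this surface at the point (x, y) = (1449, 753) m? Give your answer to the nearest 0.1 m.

571.8 m

Two edge vectors: BH-1→BH-2 = (204, 184, 68), BH-1→BH-3 = (-775, -972, -261).
Normal n = (BH-1→BH-2) × (BH-1→BH-3) = (18072, 544, -55688).
So ∂z/∂x = −n_x/n_z = 0.324522 and ∂z/∂y = −n_y/n_z = 0.009769.
Intercept c from BH-1: 336 − 230.41 − 11.39 = 94.20.
At (1449, 753): z = 470.2 + 7.4 + 94.20 = 571.8 m.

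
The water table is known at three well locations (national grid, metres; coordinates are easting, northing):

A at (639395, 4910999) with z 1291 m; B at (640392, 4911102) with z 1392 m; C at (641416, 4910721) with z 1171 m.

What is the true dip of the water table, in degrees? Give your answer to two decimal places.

Two edge vectors: A→B = (997, 103, 101), A→C = (2021, -278, -120).
Normal n = (A→B) × (A→C) = (15718, 323761, -485329).
So ∂z/∂easting = −n_x/n_z = 0.03239 and ∂z/∂northing = −n_y/n_z = 0.66710.
Gradient magnitude |∇z| = √(a² + b²) = √(0.00105 + 0.44502) = 0.66788.
True dip = arctan(0.66788) = 33.74°, dipping toward S (azimuth ≈ 183°).

33.74°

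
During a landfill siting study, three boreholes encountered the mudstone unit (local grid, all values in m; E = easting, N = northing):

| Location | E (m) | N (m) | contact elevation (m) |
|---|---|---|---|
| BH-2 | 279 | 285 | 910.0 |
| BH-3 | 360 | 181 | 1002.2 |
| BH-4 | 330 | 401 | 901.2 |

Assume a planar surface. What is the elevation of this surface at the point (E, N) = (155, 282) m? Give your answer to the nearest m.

Two edge vectors: BH-2→BH-3 = (81, -104, 92.2), BH-2→BH-4 = (51, 116, -8.8).
Normal n = (BH-2→BH-3) × (BH-2→BH-4) = (-9780, 5415, 14700).
So ∂z/∂E = −n_x/n_z = 0.66531 and ∂z/∂N = −n_y/n_z = −0.36837.
Intercept c from BH-2: 910 − 185.62 + 104.98 = 829.36.
At (155, 282): z = 103.1 − 103.9 + 829.36 = 828.6 m.

829 m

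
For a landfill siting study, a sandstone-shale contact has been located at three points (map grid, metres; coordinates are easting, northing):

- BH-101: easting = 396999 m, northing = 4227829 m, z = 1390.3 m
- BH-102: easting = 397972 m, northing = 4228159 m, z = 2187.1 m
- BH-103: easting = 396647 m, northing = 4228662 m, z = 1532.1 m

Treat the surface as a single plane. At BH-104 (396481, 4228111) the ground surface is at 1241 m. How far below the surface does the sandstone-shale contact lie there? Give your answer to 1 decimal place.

Let the plane be z = a·easting + b·northing + c.
BH-102−BH-101: 973a + 330b = 796.8;  BH-103−BH-101: −352a + 833b = 141.8.
Solving gives a = 0.665761345, b = 0.451558216.
Then c = 1390.3 − a·396999 − b·4227829 = −2172027.21.
At (396481, 4228111): z_contact = 263961.72 + 1909238.26 − 2172027.21 = 1172.78 m.
Depth below ground = 1241 − 1172.78 = 68.2 m.

68.2 m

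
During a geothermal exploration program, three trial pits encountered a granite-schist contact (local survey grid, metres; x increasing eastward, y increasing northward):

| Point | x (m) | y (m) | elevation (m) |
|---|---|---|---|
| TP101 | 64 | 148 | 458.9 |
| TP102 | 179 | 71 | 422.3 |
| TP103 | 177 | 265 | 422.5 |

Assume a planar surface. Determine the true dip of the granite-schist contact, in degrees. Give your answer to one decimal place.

Let the plane be z = a·x + b·y + c.
TP102−TP101: 115a − 77b = −36.6;  TP103−TP101: 113a + 117b = −36.4.
Solving gives a = −0.31978, b = −0.00227.
Gradient magnitude |∇z| = √(a² + b²) = √(0.10226 + 0.00001) = 0.31979.
True dip = arctan(0.31979) = 17.7°, dipping toward E (azimuth ≈ 090°).

17.7°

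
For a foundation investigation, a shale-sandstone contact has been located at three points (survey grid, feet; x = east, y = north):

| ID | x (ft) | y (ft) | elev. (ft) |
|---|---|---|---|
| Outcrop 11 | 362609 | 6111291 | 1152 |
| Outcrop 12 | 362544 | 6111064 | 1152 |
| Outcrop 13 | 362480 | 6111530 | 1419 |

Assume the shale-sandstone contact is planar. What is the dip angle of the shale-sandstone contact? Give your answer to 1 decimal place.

Two edge vectors: Outcrop 11→Outcrop 12 = (-65, -227, 0), Outcrop 11→Outcrop 13 = (-129, 239, 267).
Normal n = (Outcrop 11→Outcrop 12) × (Outcrop 11→Outcrop 13) = (-60609, 17355, -44818).
So ∂z/∂x = −n_x/n_z = −1.35234 and ∂z/∂y = −n_y/n_z = 0.38723.
Gradient magnitude |∇z| = √(a² + b²) = √(1.82881 + 0.14995) = 1.40668.
True dip = arctan(1.40668) = 54.6°, dipping toward ESE (azimuth ≈ 106°).

54.6°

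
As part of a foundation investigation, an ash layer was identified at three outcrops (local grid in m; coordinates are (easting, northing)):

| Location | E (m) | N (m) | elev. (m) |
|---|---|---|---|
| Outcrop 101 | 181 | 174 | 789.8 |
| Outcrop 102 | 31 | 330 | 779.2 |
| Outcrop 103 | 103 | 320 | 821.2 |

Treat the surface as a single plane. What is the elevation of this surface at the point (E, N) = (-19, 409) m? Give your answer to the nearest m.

Two edge vectors: Outcrop 101→Outcrop 102 = (-150, 156, -10.6), Outcrop 101→Outcrop 103 = (-78, 146, 31.4).
Normal n = (Outcrop 101→Outcrop 102) × (Outcrop 101→Outcrop 103) = (6446, 5536.8, -9732).
So ∂z/∂E = −n_x/n_z = 0.66235 and ∂z/∂N = −n_y/n_z = 0.56893.
Intercept c from Outcrop 101: 789.8 − 119.89 − 98.99 = 570.92.
At (-19, 409): z = −12.6 + 232.7 + 570.92 = 791.0 m.

791 m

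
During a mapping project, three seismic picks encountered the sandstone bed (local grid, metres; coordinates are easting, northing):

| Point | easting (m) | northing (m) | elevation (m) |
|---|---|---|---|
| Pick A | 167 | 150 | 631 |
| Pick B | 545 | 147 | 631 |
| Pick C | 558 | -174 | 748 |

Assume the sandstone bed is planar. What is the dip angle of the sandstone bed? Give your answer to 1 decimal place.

20.0°

Two edge vectors: Pick A→Pick B = (378, -3, 0), Pick A→Pick C = (391, -324, 117).
Normal n = (Pick A→Pick B) × (Pick A→Pick C) = (-351, -44226, -121299).
So ∂z/∂easting = −n_x/n_z = −0.00289 and ∂z/∂northing = −n_y/n_z = −0.36460.
Gradient magnitude |∇z| = √(a² + b²) = √(0.00001 + 0.13294) = 0.36461.
True dip = arctan(0.36461) = 20.0°, dipping toward N (azimuth ≈ 000°).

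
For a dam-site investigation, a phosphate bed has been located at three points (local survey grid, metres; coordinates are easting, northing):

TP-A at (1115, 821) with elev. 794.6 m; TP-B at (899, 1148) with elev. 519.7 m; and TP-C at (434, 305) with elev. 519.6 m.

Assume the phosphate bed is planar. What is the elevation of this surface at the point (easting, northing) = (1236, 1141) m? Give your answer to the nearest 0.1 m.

756.1 m

Let the plane be z = a·easting + b·northing + c.
TP-B−TP-A: −216a + 327b = −274.9;  TP-C−TP-A: −681a − 516b = −275.
Solving gives a = 0.693635, b = −0.382492.
Then c = 794.6 − a·1115 − b·821 = 335.22.
At (1236, 1141): z = 857.3 − 436.4 + 335.22 = 756.1 m.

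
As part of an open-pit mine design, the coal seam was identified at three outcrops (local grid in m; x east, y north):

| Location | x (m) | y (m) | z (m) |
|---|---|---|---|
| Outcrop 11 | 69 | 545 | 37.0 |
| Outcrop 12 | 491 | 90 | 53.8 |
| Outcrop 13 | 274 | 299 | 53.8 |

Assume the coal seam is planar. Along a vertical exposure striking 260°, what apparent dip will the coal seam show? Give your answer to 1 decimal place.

Let the plane be z = a·x + b·y + c.
Outcrop 12−Outcrop 11: 422a − 455b = 16.8;  Outcrop 13−Outcrop 11: 205a − 246b = 16.8.
Solving gives a = −0.33323, b = −0.34598.
Unit vector along 260° is (sin 260°, cos 260°) = (-0.9848, -0.1736).
Slope in that direction = a·(-0.9848) + b·(-0.1736) = 0.38824.
Apparent dip = arctan|0.38824| = 21.2° (true dip is 25.7°, so apparent ≤ true as expected).

21.2°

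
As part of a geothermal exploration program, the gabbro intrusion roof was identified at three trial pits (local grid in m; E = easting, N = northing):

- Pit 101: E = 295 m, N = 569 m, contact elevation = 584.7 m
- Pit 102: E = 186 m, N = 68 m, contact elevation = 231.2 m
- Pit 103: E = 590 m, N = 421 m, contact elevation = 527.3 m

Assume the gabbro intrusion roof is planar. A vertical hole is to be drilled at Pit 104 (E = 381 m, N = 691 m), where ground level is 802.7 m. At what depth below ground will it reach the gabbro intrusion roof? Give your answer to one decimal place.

Two edge vectors: Pit 101→Pit 102 = (-109, -501, -353.5), Pit 101→Pit 103 = (295, -148, -57.4).
Normal n = (Pit 101→Pit 102) × (Pit 101→Pit 103) = (-23560.6, -110539.1, 163927).
So ∂z/∂E = −n_x/n_z = 0.14373 and ∂z/∂N = −n_y/n_z = 0.67432.
Intercept c from Pit 101: 584.7 − 42.40 − 383.69 = 158.61.
At (381, 691): z_contact = 54.76 + 465.95 + 158.61 = 679.33 m.
Depth below ground = 802.7 − 679.33 = 123.4 m.

123.4 m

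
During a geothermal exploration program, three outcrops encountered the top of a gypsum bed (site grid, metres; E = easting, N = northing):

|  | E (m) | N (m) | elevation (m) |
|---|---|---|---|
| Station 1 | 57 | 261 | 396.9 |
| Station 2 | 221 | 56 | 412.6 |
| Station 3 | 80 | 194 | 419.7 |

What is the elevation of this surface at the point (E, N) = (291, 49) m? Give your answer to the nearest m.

376 m

Let the plane be z = a·E + b·N + c.
Station 2−Station 1: 164a − 205b = 15.7;  Station 3−Station 1: 23a − 67b = 22.8.
Solving gives a = −0.57741, b = −0.53851.
Then c = 396.9 − a·57 − b·261 = 570.36.
At (291, 49): z = −168.0 − 26.4 + 570.36 = 376.0 m.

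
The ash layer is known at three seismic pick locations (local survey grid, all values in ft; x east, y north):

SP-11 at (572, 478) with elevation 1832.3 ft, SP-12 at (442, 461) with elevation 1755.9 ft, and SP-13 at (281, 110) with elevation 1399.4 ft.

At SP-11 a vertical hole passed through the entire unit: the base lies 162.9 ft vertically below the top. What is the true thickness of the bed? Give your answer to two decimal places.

Let the plane be z = a·x + b·y + c.
SP-12−SP-11: −130a − 17b = −76.4;  SP-13−SP-11: −291a − 368b = −432.9.
Solving gives a = 0.48390, b = 0.79371.
|∇z| = √(a²+b²) = 0.92959, so dip δ = arctan(0.92959) = 42.91°.
True thickness = vertical thickness × cos δ = 162.9 × cos 42.91° = 119.31 ft.

119.31 ft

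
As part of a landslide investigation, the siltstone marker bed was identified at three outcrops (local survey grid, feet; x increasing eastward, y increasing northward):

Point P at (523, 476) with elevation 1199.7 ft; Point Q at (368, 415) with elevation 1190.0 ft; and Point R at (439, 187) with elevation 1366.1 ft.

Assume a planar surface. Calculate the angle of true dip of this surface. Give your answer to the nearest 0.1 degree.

Let the plane be z = a·x + b·y + c.
Point Q−Point P: −155a − 61b = −9.7;  Point R−Point P: −84a − 289b = 166.4.
Solving gives a = 0.32653, b = −0.67069.
Gradient magnitude |∇z| = √(a² + b²) = √(0.10662 + 0.44982) = 0.74595.
True dip = arctan(0.74595) = 36.7°, dipping toward NNW (azimuth ≈ 334°).

36.7°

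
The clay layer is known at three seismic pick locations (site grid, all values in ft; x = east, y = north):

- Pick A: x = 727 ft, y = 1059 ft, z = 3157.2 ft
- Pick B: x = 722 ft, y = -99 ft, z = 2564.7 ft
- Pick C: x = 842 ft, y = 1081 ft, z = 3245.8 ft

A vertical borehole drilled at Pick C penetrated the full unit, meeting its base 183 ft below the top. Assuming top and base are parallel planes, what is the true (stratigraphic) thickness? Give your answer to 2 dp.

139.87 ft

Two edge vectors: Pick A→Pick B = (-5, -1158, -592.5), Pick A→Pick C = (115, 22, 88.6).
Normal n = (Pick A→Pick B) × (Pick A→Pick C) = (-89563.8, -67694.5, 133060).
So ∂z/∂x = −n_x/n_z = 0.67311 and ∂z/∂y = −n_y/n_z = 0.50875.
|∇z| = √(a²+b²) = 0.84374, so dip δ = arctan(0.84374) = 40.16°.
True thickness = vertical thickness × cos δ = 183 × cos 40.16° = 139.87 ft.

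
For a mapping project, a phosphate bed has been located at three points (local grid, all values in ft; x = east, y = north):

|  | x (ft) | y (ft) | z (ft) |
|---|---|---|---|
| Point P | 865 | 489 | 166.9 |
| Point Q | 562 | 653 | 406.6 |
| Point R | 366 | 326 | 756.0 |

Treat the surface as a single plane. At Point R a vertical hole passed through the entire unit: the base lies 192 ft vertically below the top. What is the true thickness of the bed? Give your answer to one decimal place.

127.4 ft

Two edge vectors: Point P→Point Q = (-303, 164, 239.7), Point P→Point R = (-499, -163, 589.1).
Normal n = (Point P→Point Q) × (Point P→Point R) = (135683.5, 58887, 131225).
So ∂z/∂x = −n_x/n_z = −1.03398 and ∂z/∂y = −n_y/n_z = −0.44875.
|∇z| = √(a²+b²) = 1.12716, so dip δ = arctan(1.12716) = 48.42°.
True thickness = vertical thickness × cos δ = 192 × cos 48.42° = 127.4 ft.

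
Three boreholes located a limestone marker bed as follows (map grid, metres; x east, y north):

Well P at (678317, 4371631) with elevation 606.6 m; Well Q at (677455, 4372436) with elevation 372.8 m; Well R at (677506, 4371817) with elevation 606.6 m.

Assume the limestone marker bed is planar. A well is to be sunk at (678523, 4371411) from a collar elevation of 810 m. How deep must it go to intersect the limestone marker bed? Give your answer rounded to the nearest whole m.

137 m

Let the plane be z = a·x + b·y + c.
Well Q−Well P: −862a + 805b = −233.8;  Well R−Well P: −811a + 186b = 0.
Solving gives a = −0.08829395, b = −0.38498060.
Then c = 606.6 − a·678317 − b·4371631 = 1743491.01.
At (678523, 4371411): z_contact = −59909.5 − 1682908.4 + 1743491.01 = 673.1 m.
Depth below ground = 810 − 673.1 = 137 m.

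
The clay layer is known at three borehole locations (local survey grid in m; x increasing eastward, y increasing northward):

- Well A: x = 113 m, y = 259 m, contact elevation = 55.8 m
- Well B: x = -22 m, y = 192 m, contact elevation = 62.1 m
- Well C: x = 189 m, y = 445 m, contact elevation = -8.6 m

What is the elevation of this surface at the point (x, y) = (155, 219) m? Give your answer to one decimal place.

78.8 m

Two edge vectors: Well A→Well B = (-135, -67, 6.3), Well A→Well C = (76, 186, -64.4).
Normal n = (Well A→Well B) × (Well A→Well C) = (3143, -8215.2, -20018).
So ∂z/∂x = −n_x/n_z = 0.15701 and ∂z/∂y = −n_y/n_z = −0.41039.
Intercept c from Well A: 55.8 − 17.74 + 106.29 = 144.35.
At (155, 219): z = 24.3 − 89.9 + 144.35 = 78.8 m.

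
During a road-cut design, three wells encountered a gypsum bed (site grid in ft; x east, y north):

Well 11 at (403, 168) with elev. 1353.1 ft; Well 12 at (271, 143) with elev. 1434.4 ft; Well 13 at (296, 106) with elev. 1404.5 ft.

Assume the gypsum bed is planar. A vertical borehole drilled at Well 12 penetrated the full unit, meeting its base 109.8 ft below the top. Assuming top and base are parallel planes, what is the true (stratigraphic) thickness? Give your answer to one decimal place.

87.2 ft

Let the plane be z = a·x + b·y + c.
Well 12−Well 11: −132a − 25b = 81.3;  Well 13−Well 11: −107a − 62b = 51.4.
Solving gives a = −0.68172, b = 0.34749.
|∇z| = √(a²+b²) = 0.76517, so dip δ = arctan(0.76517) = 37.42°.
True thickness = vertical thickness × cos δ = 109.8 × cos 37.42° = 87.2 ft.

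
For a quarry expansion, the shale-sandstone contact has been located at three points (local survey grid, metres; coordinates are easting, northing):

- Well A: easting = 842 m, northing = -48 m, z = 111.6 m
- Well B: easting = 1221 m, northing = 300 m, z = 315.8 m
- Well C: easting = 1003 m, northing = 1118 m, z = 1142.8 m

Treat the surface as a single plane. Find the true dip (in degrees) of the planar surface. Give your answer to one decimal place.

44.4°

Let the plane be z = a·easting + b·northing + c.
Well B−Well A: 379a + 348b = 204.2;  Well C−Well A: 161a + 1166b = 1031.2.
Solving gives a = −0.31294, b = 0.92760.
Gradient magnitude |∇z| = √(a² + b²) = √(0.09793 + 0.86045) = 0.97897.
True dip = arctan(0.97897) = 44.4°, dipping toward SSE (azimuth ≈ 161°).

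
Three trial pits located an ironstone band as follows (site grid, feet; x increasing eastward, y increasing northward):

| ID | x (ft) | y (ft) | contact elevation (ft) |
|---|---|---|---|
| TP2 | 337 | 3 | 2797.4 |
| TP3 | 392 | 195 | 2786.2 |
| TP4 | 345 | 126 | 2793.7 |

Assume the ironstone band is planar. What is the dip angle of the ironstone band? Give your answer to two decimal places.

Two edge vectors: TP2→TP3 = (55, 192, -11.2), TP2→TP4 = (8, 123, -3.7).
Normal n = (TP2→TP3) × (TP2→TP4) = (667.2, 113.9, 5229).
So ∂z/∂x = −n_x/n_z = −0.12760 and ∂z/∂y = −n_y/n_z = −0.02178.
Gradient magnitude |∇z| = √(a² + b²) = √(0.01628 + 0.00047) = 0.12944.
True dip = arctan(0.12944) = 7.38°, dipping toward E (azimuth ≈ 080°).

7.38°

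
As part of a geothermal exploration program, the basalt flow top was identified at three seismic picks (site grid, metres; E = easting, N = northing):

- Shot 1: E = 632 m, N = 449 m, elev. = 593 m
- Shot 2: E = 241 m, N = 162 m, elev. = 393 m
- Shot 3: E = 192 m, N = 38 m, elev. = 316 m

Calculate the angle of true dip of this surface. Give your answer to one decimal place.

30.8°

Two edge vectors: Shot 1→Shot 2 = (-391, -287, -200), Shot 1→Shot 3 = (-440, -411, -277).
Normal n = (Shot 1→Shot 2) × (Shot 1→Shot 3) = (-2701, -20307, 34421).
So ∂z/∂E = −n_x/n_z = 0.07847 and ∂z/∂N = −n_y/n_z = 0.58996.
Gradient magnitude |∇z| = √(a² + b²) = √(0.00616 + 0.34805) = 0.59516.
True dip = arctan(0.59516) = 30.8°, dipping toward S (azimuth ≈ 188°).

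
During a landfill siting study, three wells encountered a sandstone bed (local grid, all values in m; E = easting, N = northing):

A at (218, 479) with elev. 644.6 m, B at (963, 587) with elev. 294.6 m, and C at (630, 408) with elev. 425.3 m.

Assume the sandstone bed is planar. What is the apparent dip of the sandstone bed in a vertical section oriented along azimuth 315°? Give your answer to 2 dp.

26.18°

Two edge vectors: A→B = (745, 108, -350), A→C = (412, -71, -219.3).
Normal n = (A→B) × (A→C) = (-48534.4, 19178.5, -97391).
So ∂z/∂E = −n_x/n_z = −0.49835 and ∂z/∂N = −n_y/n_z = 0.19692.
Unit vector along 315° is (sin 315°, cos 315°) = (-0.7071, 0.7071).
Slope in that direction = a·(-0.7071) + b·(0.7071) = 0.49163.
Apparent dip = arctan|0.49163| = 26.18° (true dip is 28.2°, so apparent ≤ true as expected).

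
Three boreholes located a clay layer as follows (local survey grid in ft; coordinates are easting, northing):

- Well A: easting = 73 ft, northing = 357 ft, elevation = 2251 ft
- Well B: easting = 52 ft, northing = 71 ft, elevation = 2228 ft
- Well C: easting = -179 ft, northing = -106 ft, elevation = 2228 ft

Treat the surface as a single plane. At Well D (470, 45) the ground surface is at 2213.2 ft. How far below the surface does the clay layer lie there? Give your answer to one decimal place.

14.7 ft

Two edge vectors: Well A→Well B = (-21, -286, -23), Well A→Well C = (-252, -463, -23).
Normal n = (Well A→Well B) × (Well A→Well C) = (-4071, 5313, -62349).
So ∂z/∂easting = −n_x/n_z = −0.06529 and ∂z/∂northing = −n_y/n_z = 0.08521.
Intercept c from Well A: 2251 + 4.77 − 30.42 = 2225.35.
At (470, 45): z_contact = −30.69 + 3.83 + 2225.35 = 2198.49 ft.
Depth below ground = 2213.2 − 2198.49 = 14.7 ft.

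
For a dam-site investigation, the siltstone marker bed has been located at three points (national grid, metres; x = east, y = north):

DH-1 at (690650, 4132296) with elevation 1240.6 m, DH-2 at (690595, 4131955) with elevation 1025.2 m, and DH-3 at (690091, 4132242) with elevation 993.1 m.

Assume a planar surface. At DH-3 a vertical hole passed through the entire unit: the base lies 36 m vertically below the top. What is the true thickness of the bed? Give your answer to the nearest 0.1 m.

Let the plane be z = a·x + b·y + c.
DH-2−DH-1: −55a − 341b = −215.4;  DH-3−DH-1: −559a − 54b = −247.5.
Solving gives a = 0.38778, b = 0.56913.
|∇z| = √(a²+b²) = 0.68868, so dip δ = arctan(0.68868) = 34.55°.
True thickness = vertical thickness × cos δ = 36 × cos 34.55° = 29.6 m.

29.6 m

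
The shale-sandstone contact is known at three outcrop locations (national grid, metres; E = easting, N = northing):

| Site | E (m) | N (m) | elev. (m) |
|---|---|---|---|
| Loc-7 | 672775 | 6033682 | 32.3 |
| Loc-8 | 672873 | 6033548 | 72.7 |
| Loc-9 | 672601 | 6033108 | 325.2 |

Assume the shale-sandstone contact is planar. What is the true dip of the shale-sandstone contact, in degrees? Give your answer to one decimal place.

Let the plane be z = a·E + b·N + c.
Loc-8−Loc-7: 98a − 134b = 40.4;  Loc-9−Loc-7: −174a − 574b = 292.9.
Solving gives a = −0.20183, b = −0.44910.
Gradient magnitude |∇z| = √(a² + b²) = √(0.04073 + 0.20169) = 0.49236.
True dip = arctan(0.49236) = 26.2°, dipping toward NNE (azimuth ≈ 024°).

26.2°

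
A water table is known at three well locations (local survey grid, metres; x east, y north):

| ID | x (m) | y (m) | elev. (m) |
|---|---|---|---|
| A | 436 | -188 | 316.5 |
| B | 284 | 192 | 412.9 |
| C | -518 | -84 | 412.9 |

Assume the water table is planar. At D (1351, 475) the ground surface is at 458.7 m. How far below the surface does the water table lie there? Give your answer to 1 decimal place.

64.6 m

Let the plane be z = a·x + b·y + c.
B−A: −152a + 380b = 96.4;  C−A: −954a + 104b = 96.4.
Solving gives a = −0.076739, b = 0.222989.
Then c = 316.5 − a·436 − b·-188 = 391.88.
At (1351, 475): z_contact = −103.67 + 105.92 + 391.88 = 394.13 m.
Depth below ground = 458.7 − 394.13 = 64.6 m.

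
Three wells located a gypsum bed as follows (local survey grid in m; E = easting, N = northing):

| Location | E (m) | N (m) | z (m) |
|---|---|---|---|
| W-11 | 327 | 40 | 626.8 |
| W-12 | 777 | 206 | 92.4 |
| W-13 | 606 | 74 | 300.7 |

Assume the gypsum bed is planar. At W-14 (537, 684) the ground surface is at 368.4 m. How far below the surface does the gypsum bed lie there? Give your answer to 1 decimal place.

Two edge vectors: W-11→W-12 = (450, 166, -534.4), W-11→W-13 = (279, 34, -326.1).
Normal n = (W-11→W-12) × (W-11→W-13) = (-35963, -2352.6, -31014).
So ∂z/∂E = −n_x/n_z = −1.15957 and ∂z/∂N = −n_y/n_z = −0.07586.
Intercept c from W-11: 626.8 + 379.18 + 3.03 = 1009.01.
At (537, 684): z_contact = −622.69 − 51.89 + 1009.01 = 334.44 m.
Depth below ground = 368.4 − 334.44 = 34.0 m.

34.0 m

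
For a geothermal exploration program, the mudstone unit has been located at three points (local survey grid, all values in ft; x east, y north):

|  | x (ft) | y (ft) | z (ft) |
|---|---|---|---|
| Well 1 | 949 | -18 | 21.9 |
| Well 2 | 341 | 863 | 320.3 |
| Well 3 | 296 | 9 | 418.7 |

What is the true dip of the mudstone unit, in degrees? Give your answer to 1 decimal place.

31.7°

Two edge vectors: Well 1→Well 2 = (-608, 881, 298.4), Well 1→Well 3 = (-653, 27, 396.8).
Normal n = (Well 1→Well 2) × (Well 1→Well 3) = (341524, 46399.2, 558877).
So ∂z/∂x = −n_x/n_z = −0.61109 and ∂z/∂y = −n_y/n_z = −0.08302.
Gradient magnitude |∇z| = √(a² + b²) = √(0.37343 + 0.00689) = 0.61670.
True dip = arctan(0.61670) = 31.7°, dipping toward E (azimuth ≈ 082°).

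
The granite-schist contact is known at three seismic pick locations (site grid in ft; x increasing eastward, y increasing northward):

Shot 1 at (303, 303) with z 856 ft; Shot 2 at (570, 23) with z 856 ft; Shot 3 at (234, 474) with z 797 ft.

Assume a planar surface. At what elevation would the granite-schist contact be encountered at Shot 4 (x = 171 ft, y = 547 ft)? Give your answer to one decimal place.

Two edge vectors: Shot 1→Shot 2 = (267, -280, 0), Shot 1→Shot 3 = (-69, 171, -59).
Normal n = (Shot 1→Shot 2) × (Shot 1→Shot 3) = (16520, 15753, 26337).
So ∂z/∂x = −n_x/n_z = −0.62725 and ∂z/∂y = −n_y/n_z = −0.59813.
Intercept c from Shot 1: 856 + 190.06 + 181.23 = 1227.29.
At (171, 547): z = −107.3 − 327.2 + 1227.29 = 792.9 ft.

792.9 ft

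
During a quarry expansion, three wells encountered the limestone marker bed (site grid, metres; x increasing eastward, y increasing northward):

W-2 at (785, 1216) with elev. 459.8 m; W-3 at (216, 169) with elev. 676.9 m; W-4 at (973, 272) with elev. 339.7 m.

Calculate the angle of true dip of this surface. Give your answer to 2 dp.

24.33°

Two edge vectors: W-2→W-3 = (-569, -1047, 217.1), W-2→W-4 = (188, -944, -120.1).
Normal n = (W-2→W-3) × (W-2→W-4) = (330687.1, -27522.1, 733972).
So ∂z/∂x = −n_x/n_z = −0.45054 and ∂z/∂y = −n_y/n_z = 0.03750.
Gradient magnitude |∇z| = √(a² + b²) = √(0.20299 + 0.00141) = 0.45210.
True dip = arctan(0.45210) = 24.33°, dipping toward E (azimuth ≈ 095°).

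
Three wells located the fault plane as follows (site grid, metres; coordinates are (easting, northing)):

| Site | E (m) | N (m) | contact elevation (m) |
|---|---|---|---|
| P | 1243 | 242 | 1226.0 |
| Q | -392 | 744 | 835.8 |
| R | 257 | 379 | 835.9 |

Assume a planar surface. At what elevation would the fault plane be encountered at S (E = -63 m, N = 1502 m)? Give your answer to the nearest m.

Two edge vectors: P→Q = (-1635, 502, -390.2), P→R = (-986, 137, -390.1).
Normal n = (P→Q) × (P→R) = (-142372.8, -253076.3, 270977).
So ∂z/∂E = −n_x/n_z = 0.52541 and ∂z/∂N = −n_y/n_z = 0.93394.
Intercept c from P: 1226 − 653.08 − 226.01 = 346.91.
At (-63, 1502): z = −33.1 + 1402.8 + 346.91 = 1716.6 m.

1717 m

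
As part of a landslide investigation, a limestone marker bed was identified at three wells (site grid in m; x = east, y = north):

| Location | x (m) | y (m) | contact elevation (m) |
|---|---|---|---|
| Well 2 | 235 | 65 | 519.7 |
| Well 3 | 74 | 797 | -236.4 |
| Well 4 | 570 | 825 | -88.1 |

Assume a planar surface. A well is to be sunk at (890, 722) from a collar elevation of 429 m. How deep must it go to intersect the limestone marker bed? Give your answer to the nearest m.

Two edge vectors: Well 2→Well 3 = (-161, 732, -756.1), Well 2→Well 4 = (335, 760, -607.8).
Normal n = (Well 2→Well 3) × (Well 2→Well 4) = (129726.4, -351149.3, -367580).
So ∂z/∂x = −n_x/n_z = 0.35292 and ∂z/∂y = −n_y/n_z = −0.95530.
Intercept c from Well 2: 519.7 − 82.94 + 62.09 = 498.86.
At (890, 722): z_contact = 314.1 − 689.7 + 498.86 = 123.2 m.
Depth below ground = 429 − 123.2 = 306 m.

306 m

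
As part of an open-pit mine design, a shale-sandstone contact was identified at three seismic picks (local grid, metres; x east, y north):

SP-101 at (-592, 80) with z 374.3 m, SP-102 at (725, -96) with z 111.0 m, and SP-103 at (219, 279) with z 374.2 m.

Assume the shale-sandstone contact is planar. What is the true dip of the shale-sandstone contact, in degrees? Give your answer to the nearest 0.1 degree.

28.5°

Two edge vectors: SP-101→SP-102 = (1317, -176, -263.3), SP-101→SP-103 = (811, 199, -0.1).
Normal n = (SP-101→SP-102) × (SP-101→SP-103) = (52414.3, -213404.6, 404819).
So ∂z/∂x = −n_x/n_z = −0.12948 and ∂z/∂y = −n_y/n_z = 0.52716.
Gradient magnitude |∇z| = √(a² + b²) = √(0.01676 + 0.27790) = 0.54283.
True dip = arctan(0.54283) = 28.5°, dipping toward SSE (azimuth ≈ 166°).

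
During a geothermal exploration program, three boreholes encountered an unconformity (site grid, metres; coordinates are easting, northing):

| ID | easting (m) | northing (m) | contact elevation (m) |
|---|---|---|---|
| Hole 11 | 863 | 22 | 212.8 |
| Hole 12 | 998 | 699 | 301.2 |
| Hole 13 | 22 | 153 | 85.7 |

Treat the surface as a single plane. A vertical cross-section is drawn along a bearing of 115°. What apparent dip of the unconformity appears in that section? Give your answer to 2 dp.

6.25°

Let the plane be z = a·easting + b·northing + c.
Hole 12−Hole 11: 135a + 677b = 88.4;  Hole 13−Hole 11: −841a + 131b = −127.1.
Solving gives a = 0.16630, b = 0.09741.
Unit vector along 115° is (sin 115°, cos 115°) = (0.9063, -0.4226).
Slope in that direction = a·(0.9063) + b·(-0.4226) = 0.10955.
Apparent dip = arctan|0.10955| = 6.25° (true dip is 10.9°, so apparent ≤ true as expected).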